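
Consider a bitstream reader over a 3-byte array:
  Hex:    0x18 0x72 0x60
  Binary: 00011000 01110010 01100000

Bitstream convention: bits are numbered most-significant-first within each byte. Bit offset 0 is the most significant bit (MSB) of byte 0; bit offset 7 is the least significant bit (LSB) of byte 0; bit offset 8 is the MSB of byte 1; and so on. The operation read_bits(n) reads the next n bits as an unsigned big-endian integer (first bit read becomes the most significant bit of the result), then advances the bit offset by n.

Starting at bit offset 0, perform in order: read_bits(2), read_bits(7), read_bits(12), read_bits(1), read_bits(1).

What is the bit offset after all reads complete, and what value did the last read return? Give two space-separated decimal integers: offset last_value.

Read 1: bits[0:2] width=2 -> value=0 (bin 00); offset now 2 = byte 0 bit 2; 22 bits remain
Read 2: bits[2:9] width=7 -> value=48 (bin 0110000); offset now 9 = byte 1 bit 1; 15 bits remain
Read 3: bits[9:21] width=12 -> value=3660 (bin 111001001100); offset now 21 = byte 2 bit 5; 3 bits remain
Read 4: bits[21:22] width=1 -> value=0 (bin 0); offset now 22 = byte 2 bit 6; 2 bits remain
Read 5: bits[22:23] width=1 -> value=0 (bin 0); offset now 23 = byte 2 bit 7; 1 bits remain

Answer: 23 0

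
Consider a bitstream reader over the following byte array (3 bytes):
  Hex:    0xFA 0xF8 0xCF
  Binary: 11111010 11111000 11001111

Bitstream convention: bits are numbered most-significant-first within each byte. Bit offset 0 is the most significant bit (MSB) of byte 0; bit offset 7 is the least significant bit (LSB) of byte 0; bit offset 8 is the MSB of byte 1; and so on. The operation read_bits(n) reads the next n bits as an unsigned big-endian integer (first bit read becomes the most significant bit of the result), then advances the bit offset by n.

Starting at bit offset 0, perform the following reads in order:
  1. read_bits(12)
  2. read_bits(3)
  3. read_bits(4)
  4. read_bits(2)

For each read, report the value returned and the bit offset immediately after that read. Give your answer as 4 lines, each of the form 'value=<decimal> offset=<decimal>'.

Answer: value=4015 offset=12
value=4 offset=15
value=6 offset=19
value=1 offset=21

Derivation:
Read 1: bits[0:12] width=12 -> value=4015 (bin 111110101111); offset now 12 = byte 1 bit 4; 12 bits remain
Read 2: bits[12:15] width=3 -> value=4 (bin 100); offset now 15 = byte 1 bit 7; 9 bits remain
Read 3: bits[15:19] width=4 -> value=6 (bin 0110); offset now 19 = byte 2 bit 3; 5 bits remain
Read 4: bits[19:21] width=2 -> value=1 (bin 01); offset now 21 = byte 2 bit 5; 3 bits remain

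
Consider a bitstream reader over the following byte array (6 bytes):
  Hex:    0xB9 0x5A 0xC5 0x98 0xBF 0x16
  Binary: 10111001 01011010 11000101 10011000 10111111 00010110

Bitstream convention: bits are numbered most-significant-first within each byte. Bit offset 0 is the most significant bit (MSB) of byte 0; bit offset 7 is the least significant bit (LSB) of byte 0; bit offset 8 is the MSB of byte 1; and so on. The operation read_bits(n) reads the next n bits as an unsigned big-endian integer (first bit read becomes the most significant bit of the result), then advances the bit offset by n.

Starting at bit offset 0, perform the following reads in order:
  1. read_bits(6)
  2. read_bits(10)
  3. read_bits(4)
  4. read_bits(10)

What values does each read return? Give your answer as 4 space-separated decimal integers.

Read 1: bits[0:6] width=6 -> value=46 (bin 101110); offset now 6 = byte 0 bit 6; 42 bits remain
Read 2: bits[6:16] width=10 -> value=346 (bin 0101011010); offset now 16 = byte 2 bit 0; 32 bits remain
Read 3: bits[16:20] width=4 -> value=12 (bin 1100); offset now 20 = byte 2 bit 4; 28 bits remain
Read 4: bits[20:30] width=10 -> value=358 (bin 0101100110); offset now 30 = byte 3 bit 6; 18 bits remain

Answer: 46 346 12 358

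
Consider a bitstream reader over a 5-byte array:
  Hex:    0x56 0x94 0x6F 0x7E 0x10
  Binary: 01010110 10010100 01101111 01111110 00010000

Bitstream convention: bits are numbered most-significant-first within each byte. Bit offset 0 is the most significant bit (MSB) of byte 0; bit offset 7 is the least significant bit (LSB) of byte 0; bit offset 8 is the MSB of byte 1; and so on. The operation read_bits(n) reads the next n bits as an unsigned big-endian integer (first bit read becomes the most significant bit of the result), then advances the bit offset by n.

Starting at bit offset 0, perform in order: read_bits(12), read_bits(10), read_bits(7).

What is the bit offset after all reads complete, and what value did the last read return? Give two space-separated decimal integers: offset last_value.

Read 1: bits[0:12] width=12 -> value=1385 (bin 010101101001); offset now 12 = byte 1 bit 4; 28 bits remain
Read 2: bits[12:22] width=10 -> value=283 (bin 0100011011); offset now 22 = byte 2 bit 6; 18 bits remain
Read 3: bits[22:29] width=7 -> value=111 (bin 1101111); offset now 29 = byte 3 bit 5; 11 bits remain

Answer: 29 111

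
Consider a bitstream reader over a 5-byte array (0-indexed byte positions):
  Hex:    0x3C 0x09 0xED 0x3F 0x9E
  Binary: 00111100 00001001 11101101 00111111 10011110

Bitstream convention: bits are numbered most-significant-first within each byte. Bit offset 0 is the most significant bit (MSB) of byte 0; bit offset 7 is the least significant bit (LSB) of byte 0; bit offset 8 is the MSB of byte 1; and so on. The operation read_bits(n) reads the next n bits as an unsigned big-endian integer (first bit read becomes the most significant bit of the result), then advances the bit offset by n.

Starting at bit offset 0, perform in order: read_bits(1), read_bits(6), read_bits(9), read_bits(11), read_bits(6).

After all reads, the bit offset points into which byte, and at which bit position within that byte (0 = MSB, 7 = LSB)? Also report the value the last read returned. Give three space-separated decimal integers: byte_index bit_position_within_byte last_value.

Answer: 4 1 63

Derivation:
Read 1: bits[0:1] width=1 -> value=0 (bin 0); offset now 1 = byte 0 bit 1; 39 bits remain
Read 2: bits[1:7] width=6 -> value=30 (bin 011110); offset now 7 = byte 0 bit 7; 33 bits remain
Read 3: bits[7:16] width=9 -> value=9 (bin 000001001); offset now 16 = byte 2 bit 0; 24 bits remain
Read 4: bits[16:27] width=11 -> value=1897 (bin 11101101001); offset now 27 = byte 3 bit 3; 13 bits remain
Read 5: bits[27:33] width=6 -> value=63 (bin 111111); offset now 33 = byte 4 bit 1; 7 bits remain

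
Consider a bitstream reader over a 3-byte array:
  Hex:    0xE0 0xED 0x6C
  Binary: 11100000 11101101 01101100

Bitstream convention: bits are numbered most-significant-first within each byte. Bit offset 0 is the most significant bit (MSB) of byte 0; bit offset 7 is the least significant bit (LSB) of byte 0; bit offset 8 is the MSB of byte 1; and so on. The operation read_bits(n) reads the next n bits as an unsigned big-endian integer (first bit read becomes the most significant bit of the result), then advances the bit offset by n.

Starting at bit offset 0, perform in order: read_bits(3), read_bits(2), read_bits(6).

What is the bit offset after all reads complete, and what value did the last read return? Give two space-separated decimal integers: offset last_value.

Answer: 11 7

Derivation:
Read 1: bits[0:3] width=3 -> value=7 (bin 111); offset now 3 = byte 0 bit 3; 21 bits remain
Read 2: bits[3:5] width=2 -> value=0 (bin 00); offset now 5 = byte 0 bit 5; 19 bits remain
Read 3: bits[5:11] width=6 -> value=7 (bin 000111); offset now 11 = byte 1 bit 3; 13 bits remain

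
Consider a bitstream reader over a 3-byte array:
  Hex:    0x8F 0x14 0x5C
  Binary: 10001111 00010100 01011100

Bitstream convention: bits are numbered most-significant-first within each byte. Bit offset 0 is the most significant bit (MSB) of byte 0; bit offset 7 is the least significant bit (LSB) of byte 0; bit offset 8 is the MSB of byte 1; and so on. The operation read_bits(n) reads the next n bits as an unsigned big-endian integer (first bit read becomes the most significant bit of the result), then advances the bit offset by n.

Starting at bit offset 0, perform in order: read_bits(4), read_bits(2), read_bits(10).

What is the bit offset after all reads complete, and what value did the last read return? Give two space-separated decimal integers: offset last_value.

Read 1: bits[0:4] width=4 -> value=8 (bin 1000); offset now 4 = byte 0 bit 4; 20 bits remain
Read 2: bits[4:6] width=2 -> value=3 (bin 11); offset now 6 = byte 0 bit 6; 18 bits remain
Read 3: bits[6:16] width=10 -> value=788 (bin 1100010100); offset now 16 = byte 2 bit 0; 8 bits remain

Answer: 16 788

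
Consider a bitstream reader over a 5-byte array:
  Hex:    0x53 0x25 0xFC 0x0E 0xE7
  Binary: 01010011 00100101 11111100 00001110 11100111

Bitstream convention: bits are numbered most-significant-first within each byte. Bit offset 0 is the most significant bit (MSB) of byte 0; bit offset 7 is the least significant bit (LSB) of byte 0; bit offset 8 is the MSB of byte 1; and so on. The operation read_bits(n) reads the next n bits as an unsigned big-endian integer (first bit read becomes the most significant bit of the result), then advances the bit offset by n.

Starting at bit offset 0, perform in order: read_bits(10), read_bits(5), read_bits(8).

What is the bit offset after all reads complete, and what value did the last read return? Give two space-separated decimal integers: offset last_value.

Read 1: bits[0:10] width=10 -> value=332 (bin 0101001100); offset now 10 = byte 1 bit 2; 30 bits remain
Read 2: bits[10:15] width=5 -> value=18 (bin 10010); offset now 15 = byte 1 bit 7; 25 bits remain
Read 3: bits[15:23] width=8 -> value=254 (bin 11111110); offset now 23 = byte 2 bit 7; 17 bits remain

Answer: 23 254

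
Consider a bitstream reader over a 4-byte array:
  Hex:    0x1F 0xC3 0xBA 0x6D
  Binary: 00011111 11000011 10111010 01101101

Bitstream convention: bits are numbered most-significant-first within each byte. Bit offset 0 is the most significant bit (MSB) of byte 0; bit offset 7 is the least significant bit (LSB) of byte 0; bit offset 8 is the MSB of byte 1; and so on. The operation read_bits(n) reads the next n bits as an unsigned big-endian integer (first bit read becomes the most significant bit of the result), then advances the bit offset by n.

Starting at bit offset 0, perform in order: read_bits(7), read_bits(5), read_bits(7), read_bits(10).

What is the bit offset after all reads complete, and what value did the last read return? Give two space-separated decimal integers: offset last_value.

Read 1: bits[0:7] width=7 -> value=15 (bin 0001111); offset now 7 = byte 0 bit 7; 25 bits remain
Read 2: bits[7:12] width=5 -> value=28 (bin 11100); offset now 12 = byte 1 bit 4; 20 bits remain
Read 3: bits[12:19] width=7 -> value=29 (bin 0011101); offset now 19 = byte 2 bit 3; 13 bits remain
Read 4: bits[19:29] width=10 -> value=845 (bin 1101001101); offset now 29 = byte 3 bit 5; 3 bits remain

Answer: 29 845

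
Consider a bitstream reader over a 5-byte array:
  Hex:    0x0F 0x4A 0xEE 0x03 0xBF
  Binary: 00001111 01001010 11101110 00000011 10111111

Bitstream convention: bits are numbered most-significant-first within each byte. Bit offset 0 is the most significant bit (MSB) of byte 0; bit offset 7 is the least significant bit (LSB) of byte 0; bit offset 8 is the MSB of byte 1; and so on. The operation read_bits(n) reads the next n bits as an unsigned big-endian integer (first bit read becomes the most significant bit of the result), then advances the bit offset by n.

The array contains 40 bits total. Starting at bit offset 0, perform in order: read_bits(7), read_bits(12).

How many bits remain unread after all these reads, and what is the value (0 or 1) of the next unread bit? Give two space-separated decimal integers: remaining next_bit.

Answer: 21 0

Derivation:
Read 1: bits[0:7] width=7 -> value=7 (bin 0000111); offset now 7 = byte 0 bit 7; 33 bits remain
Read 2: bits[7:19] width=12 -> value=2647 (bin 101001010111); offset now 19 = byte 2 bit 3; 21 bits remain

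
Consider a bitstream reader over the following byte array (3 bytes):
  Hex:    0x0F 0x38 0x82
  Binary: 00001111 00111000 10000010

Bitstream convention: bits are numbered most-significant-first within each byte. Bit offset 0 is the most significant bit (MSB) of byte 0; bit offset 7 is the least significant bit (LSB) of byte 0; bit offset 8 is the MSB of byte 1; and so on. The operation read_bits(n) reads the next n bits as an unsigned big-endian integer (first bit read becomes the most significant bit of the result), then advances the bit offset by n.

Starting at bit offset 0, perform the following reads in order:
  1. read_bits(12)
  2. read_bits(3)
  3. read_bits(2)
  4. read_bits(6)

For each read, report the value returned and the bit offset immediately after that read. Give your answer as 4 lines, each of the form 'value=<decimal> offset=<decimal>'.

Read 1: bits[0:12] width=12 -> value=243 (bin 000011110011); offset now 12 = byte 1 bit 4; 12 bits remain
Read 2: bits[12:15] width=3 -> value=4 (bin 100); offset now 15 = byte 1 bit 7; 9 bits remain
Read 3: bits[15:17] width=2 -> value=1 (bin 01); offset now 17 = byte 2 bit 1; 7 bits remain
Read 4: bits[17:23] width=6 -> value=1 (bin 000001); offset now 23 = byte 2 bit 7; 1 bits remain

Answer: value=243 offset=12
value=4 offset=15
value=1 offset=17
value=1 offset=23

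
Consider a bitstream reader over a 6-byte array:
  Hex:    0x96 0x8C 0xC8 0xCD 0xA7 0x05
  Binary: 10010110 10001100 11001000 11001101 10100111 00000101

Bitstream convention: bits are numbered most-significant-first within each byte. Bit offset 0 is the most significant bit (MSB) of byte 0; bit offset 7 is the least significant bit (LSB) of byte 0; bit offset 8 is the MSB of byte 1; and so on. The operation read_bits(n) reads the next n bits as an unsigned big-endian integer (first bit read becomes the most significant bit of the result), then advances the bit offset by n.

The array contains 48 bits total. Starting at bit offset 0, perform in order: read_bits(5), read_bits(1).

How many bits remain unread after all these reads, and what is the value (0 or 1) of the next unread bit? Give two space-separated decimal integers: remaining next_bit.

Read 1: bits[0:5] width=5 -> value=18 (bin 10010); offset now 5 = byte 0 bit 5; 43 bits remain
Read 2: bits[5:6] width=1 -> value=1 (bin 1); offset now 6 = byte 0 bit 6; 42 bits remain

Answer: 42 1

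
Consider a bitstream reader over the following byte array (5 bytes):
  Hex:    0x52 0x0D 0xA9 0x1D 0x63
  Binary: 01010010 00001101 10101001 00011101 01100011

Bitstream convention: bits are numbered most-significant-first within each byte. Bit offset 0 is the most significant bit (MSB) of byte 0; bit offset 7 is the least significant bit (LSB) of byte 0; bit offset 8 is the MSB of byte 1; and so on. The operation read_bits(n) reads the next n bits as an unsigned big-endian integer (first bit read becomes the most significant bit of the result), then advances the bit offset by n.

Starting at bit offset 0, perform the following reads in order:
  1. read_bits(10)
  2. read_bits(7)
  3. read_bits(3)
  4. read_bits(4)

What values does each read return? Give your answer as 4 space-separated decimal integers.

Read 1: bits[0:10] width=10 -> value=328 (bin 0101001000); offset now 10 = byte 1 bit 2; 30 bits remain
Read 2: bits[10:17] width=7 -> value=27 (bin 0011011); offset now 17 = byte 2 bit 1; 23 bits remain
Read 3: bits[17:20] width=3 -> value=2 (bin 010); offset now 20 = byte 2 bit 4; 20 bits remain
Read 4: bits[20:24] width=4 -> value=9 (bin 1001); offset now 24 = byte 3 bit 0; 16 bits remain

Answer: 328 27 2 9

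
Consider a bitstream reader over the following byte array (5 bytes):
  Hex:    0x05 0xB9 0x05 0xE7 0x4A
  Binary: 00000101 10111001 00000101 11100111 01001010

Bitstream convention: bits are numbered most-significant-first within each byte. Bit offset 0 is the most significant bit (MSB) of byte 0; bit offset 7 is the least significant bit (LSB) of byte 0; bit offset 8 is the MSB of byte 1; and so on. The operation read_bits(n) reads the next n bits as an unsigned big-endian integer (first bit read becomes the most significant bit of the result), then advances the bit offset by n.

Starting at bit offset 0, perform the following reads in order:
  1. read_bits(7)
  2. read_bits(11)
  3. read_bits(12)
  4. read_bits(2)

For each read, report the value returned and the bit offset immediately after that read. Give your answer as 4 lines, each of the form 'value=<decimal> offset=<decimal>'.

Answer: value=2 offset=7
value=1764 offset=18
value=377 offset=30
value=3 offset=32

Derivation:
Read 1: bits[0:7] width=7 -> value=2 (bin 0000010); offset now 7 = byte 0 bit 7; 33 bits remain
Read 2: bits[7:18] width=11 -> value=1764 (bin 11011100100); offset now 18 = byte 2 bit 2; 22 bits remain
Read 3: bits[18:30] width=12 -> value=377 (bin 000101111001); offset now 30 = byte 3 bit 6; 10 bits remain
Read 4: bits[30:32] width=2 -> value=3 (bin 11); offset now 32 = byte 4 bit 0; 8 bits remain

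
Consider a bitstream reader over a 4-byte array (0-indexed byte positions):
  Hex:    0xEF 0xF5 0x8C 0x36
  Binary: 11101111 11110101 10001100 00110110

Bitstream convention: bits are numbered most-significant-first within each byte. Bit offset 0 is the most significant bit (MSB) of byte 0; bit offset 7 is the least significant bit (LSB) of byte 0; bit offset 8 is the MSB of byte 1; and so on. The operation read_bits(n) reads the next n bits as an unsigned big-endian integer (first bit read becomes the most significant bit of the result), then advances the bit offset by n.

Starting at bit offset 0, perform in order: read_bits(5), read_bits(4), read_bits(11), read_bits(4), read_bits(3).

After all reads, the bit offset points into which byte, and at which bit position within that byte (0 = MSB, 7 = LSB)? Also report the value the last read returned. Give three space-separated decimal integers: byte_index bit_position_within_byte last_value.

Answer: 3 3 1

Derivation:
Read 1: bits[0:5] width=5 -> value=29 (bin 11101); offset now 5 = byte 0 bit 5; 27 bits remain
Read 2: bits[5:9] width=4 -> value=15 (bin 1111); offset now 9 = byte 1 bit 1; 23 bits remain
Read 3: bits[9:20] width=11 -> value=1880 (bin 11101011000); offset now 20 = byte 2 bit 4; 12 bits remain
Read 4: bits[20:24] width=4 -> value=12 (bin 1100); offset now 24 = byte 3 bit 0; 8 bits remain
Read 5: bits[24:27] width=3 -> value=1 (bin 001); offset now 27 = byte 3 bit 3; 5 bits remain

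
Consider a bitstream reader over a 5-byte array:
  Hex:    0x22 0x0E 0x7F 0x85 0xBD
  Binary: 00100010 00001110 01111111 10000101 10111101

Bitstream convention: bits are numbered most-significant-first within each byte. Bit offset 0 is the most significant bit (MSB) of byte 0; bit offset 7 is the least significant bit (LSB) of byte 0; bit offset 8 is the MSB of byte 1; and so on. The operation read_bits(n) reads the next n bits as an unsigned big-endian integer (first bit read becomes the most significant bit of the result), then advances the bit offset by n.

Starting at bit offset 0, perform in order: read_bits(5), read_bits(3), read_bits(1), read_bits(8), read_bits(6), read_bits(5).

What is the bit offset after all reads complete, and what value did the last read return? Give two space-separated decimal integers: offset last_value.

Read 1: bits[0:5] width=5 -> value=4 (bin 00100); offset now 5 = byte 0 bit 5; 35 bits remain
Read 2: bits[5:8] width=3 -> value=2 (bin 010); offset now 8 = byte 1 bit 0; 32 bits remain
Read 3: bits[8:9] width=1 -> value=0 (bin 0); offset now 9 = byte 1 bit 1; 31 bits remain
Read 4: bits[9:17] width=8 -> value=28 (bin 00011100); offset now 17 = byte 2 bit 1; 23 bits remain
Read 5: bits[17:23] width=6 -> value=63 (bin 111111); offset now 23 = byte 2 bit 7; 17 bits remain
Read 6: bits[23:28] width=5 -> value=24 (bin 11000); offset now 28 = byte 3 bit 4; 12 bits remain

Answer: 28 24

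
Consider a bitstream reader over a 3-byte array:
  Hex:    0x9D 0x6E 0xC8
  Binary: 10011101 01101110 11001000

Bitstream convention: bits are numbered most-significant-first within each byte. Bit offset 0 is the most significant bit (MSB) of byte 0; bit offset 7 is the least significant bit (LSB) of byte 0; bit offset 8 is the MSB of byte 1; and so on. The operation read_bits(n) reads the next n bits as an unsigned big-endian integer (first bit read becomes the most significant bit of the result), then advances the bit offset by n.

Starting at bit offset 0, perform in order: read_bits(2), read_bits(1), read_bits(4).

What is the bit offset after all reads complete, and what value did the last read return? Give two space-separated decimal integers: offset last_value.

Answer: 7 14

Derivation:
Read 1: bits[0:2] width=2 -> value=2 (bin 10); offset now 2 = byte 0 bit 2; 22 bits remain
Read 2: bits[2:3] width=1 -> value=0 (bin 0); offset now 3 = byte 0 bit 3; 21 bits remain
Read 3: bits[3:7] width=4 -> value=14 (bin 1110); offset now 7 = byte 0 bit 7; 17 bits remain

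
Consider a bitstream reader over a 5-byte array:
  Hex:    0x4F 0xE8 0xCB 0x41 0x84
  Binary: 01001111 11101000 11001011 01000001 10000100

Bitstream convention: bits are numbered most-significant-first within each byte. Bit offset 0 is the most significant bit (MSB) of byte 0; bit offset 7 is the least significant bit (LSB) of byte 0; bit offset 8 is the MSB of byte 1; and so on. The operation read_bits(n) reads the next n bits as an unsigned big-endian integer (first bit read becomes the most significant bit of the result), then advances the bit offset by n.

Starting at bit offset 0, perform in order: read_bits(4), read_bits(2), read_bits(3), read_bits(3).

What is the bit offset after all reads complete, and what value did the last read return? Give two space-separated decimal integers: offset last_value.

Read 1: bits[0:4] width=4 -> value=4 (bin 0100); offset now 4 = byte 0 bit 4; 36 bits remain
Read 2: bits[4:6] width=2 -> value=3 (bin 11); offset now 6 = byte 0 bit 6; 34 bits remain
Read 3: bits[6:9] width=3 -> value=7 (bin 111); offset now 9 = byte 1 bit 1; 31 bits remain
Read 4: bits[9:12] width=3 -> value=6 (bin 110); offset now 12 = byte 1 bit 4; 28 bits remain

Answer: 12 6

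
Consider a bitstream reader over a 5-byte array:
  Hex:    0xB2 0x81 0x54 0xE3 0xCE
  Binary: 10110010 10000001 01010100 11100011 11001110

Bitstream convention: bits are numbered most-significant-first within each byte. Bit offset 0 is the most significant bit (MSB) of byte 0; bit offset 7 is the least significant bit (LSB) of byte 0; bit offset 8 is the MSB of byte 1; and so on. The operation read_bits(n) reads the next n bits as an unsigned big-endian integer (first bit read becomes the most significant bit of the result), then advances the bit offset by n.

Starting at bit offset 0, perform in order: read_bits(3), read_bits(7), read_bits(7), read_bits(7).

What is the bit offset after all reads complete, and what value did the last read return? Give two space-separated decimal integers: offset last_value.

Read 1: bits[0:3] width=3 -> value=5 (bin 101); offset now 3 = byte 0 bit 3; 37 bits remain
Read 2: bits[3:10] width=7 -> value=74 (bin 1001010); offset now 10 = byte 1 bit 2; 30 bits remain
Read 3: bits[10:17] width=7 -> value=2 (bin 0000010); offset now 17 = byte 2 bit 1; 23 bits remain
Read 4: bits[17:24] width=7 -> value=84 (bin 1010100); offset now 24 = byte 3 bit 0; 16 bits remain

Answer: 24 84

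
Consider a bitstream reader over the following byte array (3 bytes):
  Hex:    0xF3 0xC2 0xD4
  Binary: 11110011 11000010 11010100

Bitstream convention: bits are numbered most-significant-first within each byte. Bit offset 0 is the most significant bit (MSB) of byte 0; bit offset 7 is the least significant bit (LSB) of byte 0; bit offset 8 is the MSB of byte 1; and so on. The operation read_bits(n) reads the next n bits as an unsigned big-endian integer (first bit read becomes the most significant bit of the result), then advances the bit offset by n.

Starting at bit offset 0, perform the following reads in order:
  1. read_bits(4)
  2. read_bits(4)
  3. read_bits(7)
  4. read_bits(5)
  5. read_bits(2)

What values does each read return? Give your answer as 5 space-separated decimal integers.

Answer: 15 3 97 13 1

Derivation:
Read 1: bits[0:4] width=4 -> value=15 (bin 1111); offset now 4 = byte 0 bit 4; 20 bits remain
Read 2: bits[4:8] width=4 -> value=3 (bin 0011); offset now 8 = byte 1 bit 0; 16 bits remain
Read 3: bits[8:15] width=7 -> value=97 (bin 1100001); offset now 15 = byte 1 bit 7; 9 bits remain
Read 4: bits[15:20] width=5 -> value=13 (bin 01101); offset now 20 = byte 2 bit 4; 4 bits remain
Read 5: bits[20:22] width=2 -> value=1 (bin 01); offset now 22 = byte 2 bit 6; 2 bits remain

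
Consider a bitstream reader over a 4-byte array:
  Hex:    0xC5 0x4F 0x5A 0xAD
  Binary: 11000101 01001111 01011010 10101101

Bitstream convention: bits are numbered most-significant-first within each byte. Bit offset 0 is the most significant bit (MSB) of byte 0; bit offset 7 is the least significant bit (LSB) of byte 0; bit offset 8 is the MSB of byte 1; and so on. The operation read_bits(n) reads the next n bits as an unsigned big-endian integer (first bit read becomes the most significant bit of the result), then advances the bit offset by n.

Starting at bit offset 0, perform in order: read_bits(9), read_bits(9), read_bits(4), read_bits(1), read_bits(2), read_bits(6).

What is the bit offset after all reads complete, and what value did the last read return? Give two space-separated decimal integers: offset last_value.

Read 1: bits[0:9] width=9 -> value=394 (bin 110001010); offset now 9 = byte 1 bit 1; 23 bits remain
Read 2: bits[9:18] width=9 -> value=317 (bin 100111101); offset now 18 = byte 2 bit 2; 14 bits remain
Read 3: bits[18:22] width=4 -> value=6 (bin 0110); offset now 22 = byte 2 bit 6; 10 bits remain
Read 4: bits[22:23] width=1 -> value=1 (bin 1); offset now 23 = byte 2 bit 7; 9 bits remain
Read 5: bits[23:25] width=2 -> value=1 (bin 01); offset now 25 = byte 3 bit 1; 7 bits remain
Read 6: bits[25:31] width=6 -> value=22 (bin 010110); offset now 31 = byte 3 bit 7; 1 bits remain

Answer: 31 22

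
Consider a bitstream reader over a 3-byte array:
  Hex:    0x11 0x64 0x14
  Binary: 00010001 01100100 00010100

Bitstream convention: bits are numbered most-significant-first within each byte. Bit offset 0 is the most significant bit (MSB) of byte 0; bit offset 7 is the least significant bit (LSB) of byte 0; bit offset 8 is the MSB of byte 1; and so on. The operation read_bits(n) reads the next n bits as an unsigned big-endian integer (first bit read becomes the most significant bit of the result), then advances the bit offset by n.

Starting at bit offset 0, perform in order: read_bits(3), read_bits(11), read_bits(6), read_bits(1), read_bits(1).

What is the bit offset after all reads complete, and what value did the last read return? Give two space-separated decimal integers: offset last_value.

Answer: 22 1

Derivation:
Read 1: bits[0:3] width=3 -> value=0 (bin 000); offset now 3 = byte 0 bit 3; 21 bits remain
Read 2: bits[3:14] width=11 -> value=1113 (bin 10001011001); offset now 14 = byte 1 bit 6; 10 bits remain
Read 3: bits[14:20] width=6 -> value=1 (bin 000001); offset now 20 = byte 2 bit 4; 4 bits remain
Read 4: bits[20:21] width=1 -> value=0 (bin 0); offset now 21 = byte 2 bit 5; 3 bits remain
Read 5: bits[21:22] width=1 -> value=1 (bin 1); offset now 22 = byte 2 bit 6; 2 bits remain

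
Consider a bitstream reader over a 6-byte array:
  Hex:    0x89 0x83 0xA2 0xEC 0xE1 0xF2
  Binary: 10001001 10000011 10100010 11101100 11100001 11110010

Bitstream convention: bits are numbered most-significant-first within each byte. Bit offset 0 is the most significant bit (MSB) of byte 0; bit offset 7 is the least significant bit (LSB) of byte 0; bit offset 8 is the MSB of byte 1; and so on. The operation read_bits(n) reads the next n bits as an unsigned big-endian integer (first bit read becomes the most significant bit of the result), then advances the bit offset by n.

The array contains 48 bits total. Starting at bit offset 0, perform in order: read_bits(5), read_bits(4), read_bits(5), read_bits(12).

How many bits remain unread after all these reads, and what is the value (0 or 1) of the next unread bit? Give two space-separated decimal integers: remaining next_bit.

Read 1: bits[0:5] width=5 -> value=17 (bin 10001); offset now 5 = byte 0 bit 5; 43 bits remain
Read 2: bits[5:9] width=4 -> value=3 (bin 0011); offset now 9 = byte 1 bit 1; 39 bits remain
Read 3: bits[9:14] width=5 -> value=0 (bin 00000); offset now 14 = byte 1 bit 6; 34 bits remain
Read 4: bits[14:26] width=12 -> value=3723 (bin 111010001011); offset now 26 = byte 3 bit 2; 22 bits remain

Answer: 22 1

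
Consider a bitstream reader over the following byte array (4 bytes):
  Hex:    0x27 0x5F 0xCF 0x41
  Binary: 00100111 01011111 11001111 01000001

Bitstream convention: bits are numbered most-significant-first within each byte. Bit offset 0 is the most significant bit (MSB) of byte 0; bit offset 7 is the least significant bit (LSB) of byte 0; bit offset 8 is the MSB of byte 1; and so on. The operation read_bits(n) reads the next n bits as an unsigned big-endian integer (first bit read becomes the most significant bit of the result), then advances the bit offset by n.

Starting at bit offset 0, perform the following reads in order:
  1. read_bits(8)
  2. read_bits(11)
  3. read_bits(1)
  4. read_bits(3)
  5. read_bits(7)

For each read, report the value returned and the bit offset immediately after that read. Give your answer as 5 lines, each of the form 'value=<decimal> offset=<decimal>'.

Read 1: bits[0:8] width=8 -> value=39 (bin 00100111); offset now 8 = byte 1 bit 0; 24 bits remain
Read 2: bits[8:19] width=11 -> value=766 (bin 01011111110); offset now 19 = byte 2 bit 3; 13 bits remain
Read 3: bits[19:20] width=1 -> value=0 (bin 0); offset now 20 = byte 2 bit 4; 12 bits remain
Read 4: bits[20:23] width=3 -> value=7 (bin 111); offset now 23 = byte 2 bit 7; 9 bits remain
Read 5: bits[23:30] width=7 -> value=80 (bin 1010000); offset now 30 = byte 3 bit 6; 2 bits remain

Answer: value=39 offset=8
value=766 offset=19
value=0 offset=20
value=7 offset=23
value=80 offset=30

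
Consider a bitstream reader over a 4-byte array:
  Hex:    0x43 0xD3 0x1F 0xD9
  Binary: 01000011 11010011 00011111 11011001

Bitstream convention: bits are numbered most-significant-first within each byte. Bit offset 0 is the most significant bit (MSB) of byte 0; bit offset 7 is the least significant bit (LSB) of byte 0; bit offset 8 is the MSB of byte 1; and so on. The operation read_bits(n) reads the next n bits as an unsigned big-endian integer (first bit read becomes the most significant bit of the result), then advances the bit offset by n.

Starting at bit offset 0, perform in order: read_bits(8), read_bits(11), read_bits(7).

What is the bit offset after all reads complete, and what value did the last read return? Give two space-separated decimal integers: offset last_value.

Answer: 26 127

Derivation:
Read 1: bits[0:8] width=8 -> value=67 (bin 01000011); offset now 8 = byte 1 bit 0; 24 bits remain
Read 2: bits[8:19] width=11 -> value=1688 (bin 11010011000); offset now 19 = byte 2 bit 3; 13 bits remain
Read 3: bits[19:26] width=7 -> value=127 (bin 1111111); offset now 26 = byte 3 bit 2; 6 bits remain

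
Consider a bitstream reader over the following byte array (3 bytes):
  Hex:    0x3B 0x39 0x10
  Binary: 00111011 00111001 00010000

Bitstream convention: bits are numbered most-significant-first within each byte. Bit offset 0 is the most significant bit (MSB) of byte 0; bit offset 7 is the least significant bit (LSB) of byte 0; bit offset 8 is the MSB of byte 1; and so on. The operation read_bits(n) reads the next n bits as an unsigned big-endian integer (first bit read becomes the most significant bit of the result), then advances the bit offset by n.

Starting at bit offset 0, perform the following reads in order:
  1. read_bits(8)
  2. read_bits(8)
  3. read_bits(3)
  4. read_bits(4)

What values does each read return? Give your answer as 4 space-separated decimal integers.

Answer: 59 57 0 8

Derivation:
Read 1: bits[0:8] width=8 -> value=59 (bin 00111011); offset now 8 = byte 1 bit 0; 16 bits remain
Read 2: bits[8:16] width=8 -> value=57 (bin 00111001); offset now 16 = byte 2 bit 0; 8 bits remain
Read 3: bits[16:19] width=3 -> value=0 (bin 000); offset now 19 = byte 2 bit 3; 5 bits remain
Read 4: bits[19:23] width=4 -> value=8 (bin 1000); offset now 23 = byte 2 bit 7; 1 bits remain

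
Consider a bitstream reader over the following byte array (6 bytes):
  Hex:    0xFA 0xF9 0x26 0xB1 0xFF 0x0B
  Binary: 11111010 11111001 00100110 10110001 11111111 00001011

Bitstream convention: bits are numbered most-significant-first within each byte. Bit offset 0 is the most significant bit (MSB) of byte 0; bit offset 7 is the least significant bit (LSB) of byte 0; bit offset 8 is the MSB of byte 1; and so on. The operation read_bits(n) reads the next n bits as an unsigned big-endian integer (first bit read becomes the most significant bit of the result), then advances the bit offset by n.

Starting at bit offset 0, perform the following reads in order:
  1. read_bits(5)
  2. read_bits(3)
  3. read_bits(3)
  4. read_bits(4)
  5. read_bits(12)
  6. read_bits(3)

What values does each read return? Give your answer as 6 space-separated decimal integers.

Answer: 31 2 7 12 2357 4

Derivation:
Read 1: bits[0:5] width=5 -> value=31 (bin 11111); offset now 5 = byte 0 bit 5; 43 bits remain
Read 2: bits[5:8] width=3 -> value=2 (bin 010); offset now 8 = byte 1 bit 0; 40 bits remain
Read 3: bits[8:11] width=3 -> value=7 (bin 111); offset now 11 = byte 1 bit 3; 37 bits remain
Read 4: bits[11:15] width=4 -> value=12 (bin 1100); offset now 15 = byte 1 bit 7; 33 bits remain
Read 5: bits[15:27] width=12 -> value=2357 (bin 100100110101); offset now 27 = byte 3 bit 3; 21 bits remain
Read 6: bits[27:30] width=3 -> value=4 (bin 100); offset now 30 = byte 3 bit 6; 18 bits remain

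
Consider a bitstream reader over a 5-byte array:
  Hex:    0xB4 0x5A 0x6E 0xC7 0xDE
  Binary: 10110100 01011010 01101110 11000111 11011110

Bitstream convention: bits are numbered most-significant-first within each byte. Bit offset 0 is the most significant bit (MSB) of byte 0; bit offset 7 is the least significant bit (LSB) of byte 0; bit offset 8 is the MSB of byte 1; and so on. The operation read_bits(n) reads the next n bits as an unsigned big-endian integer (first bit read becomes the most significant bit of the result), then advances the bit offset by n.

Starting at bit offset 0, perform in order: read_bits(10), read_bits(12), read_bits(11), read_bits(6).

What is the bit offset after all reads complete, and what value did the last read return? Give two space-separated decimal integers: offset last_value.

Read 1: bits[0:10] width=10 -> value=721 (bin 1011010001); offset now 10 = byte 1 bit 2; 30 bits remain
Read 2: bits[10:22] width=12 -> value=1691 (bin 011010011011); offset now 22 = byte 2 bit 6; 18 bits remain
Read 3: bits[22:33] width=11 -> value=1423 (bin 10110001111); offset now 33 = byte 4 bit 1; 7 bits remain
Read 4: bits[33:39] width=6 -> value=47 (bin 101111); offset now 39 = byte 4 bit 7; 1 bits remain

Answer: 39 47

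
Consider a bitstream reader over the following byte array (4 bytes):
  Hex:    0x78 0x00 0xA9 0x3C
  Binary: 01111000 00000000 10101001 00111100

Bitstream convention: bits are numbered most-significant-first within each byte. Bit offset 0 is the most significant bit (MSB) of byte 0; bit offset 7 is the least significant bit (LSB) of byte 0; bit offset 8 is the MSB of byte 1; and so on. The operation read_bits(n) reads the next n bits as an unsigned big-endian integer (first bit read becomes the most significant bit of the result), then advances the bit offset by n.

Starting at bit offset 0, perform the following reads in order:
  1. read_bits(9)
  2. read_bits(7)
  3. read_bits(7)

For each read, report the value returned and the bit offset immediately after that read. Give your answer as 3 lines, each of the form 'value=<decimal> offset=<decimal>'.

Answer: value=240 offset=9
value=0 offset=16
value=84 offset=23

Derivation:
Read 1: bits[0:9] width=9 -> value=240 (bin 011110000); offset now 9 = byte 1 bit 1; 23 bits remain
Read 2: bits[9:16] width=7 -> value=0 (bin 0000000); offset now 16 = byte 2 bit 0; 16 bits remain
Read 3: bits[16:23] width=7 -> value=84 (bin 1010100); offset now 23 = byte 2 bit 7; 9 bits remain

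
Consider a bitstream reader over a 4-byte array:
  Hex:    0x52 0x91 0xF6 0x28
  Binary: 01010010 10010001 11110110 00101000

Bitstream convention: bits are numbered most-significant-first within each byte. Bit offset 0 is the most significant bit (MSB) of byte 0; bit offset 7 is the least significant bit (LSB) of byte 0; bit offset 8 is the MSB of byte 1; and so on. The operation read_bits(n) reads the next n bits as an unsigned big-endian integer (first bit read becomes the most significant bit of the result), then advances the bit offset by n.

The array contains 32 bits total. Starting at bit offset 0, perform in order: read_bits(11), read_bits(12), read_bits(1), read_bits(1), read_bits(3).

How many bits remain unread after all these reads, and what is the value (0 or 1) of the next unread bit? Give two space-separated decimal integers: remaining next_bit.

Answer: 4 1

Derivation:
Read 1: bits[0:11] width=11 -> value=660 (bin 01010010100); offset now 11 = byte 1 bit 3; 21 bits remain
Read 2: bits[11:23] width=12 -> value=2299 (bin 100011111011); offset now 23 = byte 2 bit 7; 9 bits remain
Read 3: bits[23:24] width=1 -> value=0 (bin 0); offset now 24 = byte 3 bit 0; 8 bits remain
Read 4: bits[24:25] width=1 -> value=0 (bin 0); offset now 25 = byte 3 bit 1; 7 bits remain
Read 5: bits[25:28] width=3 -> value=2 (bin 010); offset now 28 = byte 3 bit 4; 4 bits remain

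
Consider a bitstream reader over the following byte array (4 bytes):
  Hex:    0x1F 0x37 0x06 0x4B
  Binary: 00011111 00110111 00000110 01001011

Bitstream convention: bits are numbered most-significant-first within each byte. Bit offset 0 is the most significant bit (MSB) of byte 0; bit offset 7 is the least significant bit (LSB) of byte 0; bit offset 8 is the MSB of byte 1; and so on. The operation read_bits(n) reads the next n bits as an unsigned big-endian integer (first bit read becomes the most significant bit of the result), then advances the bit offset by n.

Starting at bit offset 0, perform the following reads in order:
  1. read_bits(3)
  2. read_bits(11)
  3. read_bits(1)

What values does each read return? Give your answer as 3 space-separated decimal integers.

Answer: 0 1997 1

Derivation:
Read 1: bits[0:3] width=3 -> value=0 (bin 000); offset now 3 = byte 0 bit 3; 29 bits remain
Read 2: bits[3:14] width=11 -> value=1997 (bin 11111001101); offset now 14 = byte 1 bit 6; 18 bits remain
Read 3: bits[14:15] width=1 -> value=1 (bin 1); offset now 15 = byte 1 bit 7; 17 bits remain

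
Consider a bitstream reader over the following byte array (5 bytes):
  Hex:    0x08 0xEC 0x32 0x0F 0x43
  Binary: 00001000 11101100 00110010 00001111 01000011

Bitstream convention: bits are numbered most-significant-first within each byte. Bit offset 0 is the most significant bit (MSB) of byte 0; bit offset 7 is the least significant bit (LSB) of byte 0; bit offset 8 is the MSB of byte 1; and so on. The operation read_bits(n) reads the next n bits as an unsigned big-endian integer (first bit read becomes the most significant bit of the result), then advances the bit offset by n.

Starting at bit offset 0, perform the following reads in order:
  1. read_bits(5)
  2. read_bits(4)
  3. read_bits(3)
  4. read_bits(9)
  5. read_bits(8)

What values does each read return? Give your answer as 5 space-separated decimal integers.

Read 1: bits[0:5] width=5 -> value=1 (bin 00001); offset now 5 = byte 0 bit 5; 35 bits remain
Read 2: bits[5:9] width=4 -> value=1 (bin 0001); offset now 9 = byte 1 bit 1; 31 bits remain
Read 3: bits[9:12] width=3 -> value=6 (bin 110); offset now 12 = byte 1 bit 4; 28 bits remain
Read 4: bits[12:21] width=9 -> value=390 (bin 110000110); offset now 21 = byte 2 bit 5; 19 bits remain
Read 5: bits[21:29] width=8 -> value=65 (bin 01000001); offset now 29 = byte 3 bit 5; 11 bits remain

Answer: 1 1 6 390 65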